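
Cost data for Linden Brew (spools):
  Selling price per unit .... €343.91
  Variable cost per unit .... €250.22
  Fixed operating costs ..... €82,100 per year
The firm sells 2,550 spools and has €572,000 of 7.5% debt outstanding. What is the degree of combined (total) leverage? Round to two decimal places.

At 2,550 units, contribution = 2,550 × €93.69 = €238,909.50.
Operating income = contribution − fixed costs = €238,909.50 − €82,100 = €156,809.50. Interest = €42,900.00, so EBIT − I = €113,909.50.
DCL = contribution ÷ (EBIT − I) = €238,909.50 ÷ €113,909.50 = 2.0974.

2.10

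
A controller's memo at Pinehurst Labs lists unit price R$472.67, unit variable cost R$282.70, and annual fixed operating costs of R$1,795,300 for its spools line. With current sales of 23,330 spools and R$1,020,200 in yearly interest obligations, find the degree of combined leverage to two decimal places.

Contribution at this volume is 23,330 × R$189.97 = R$4,432,000.10.
Operating income = contribution − fixed costs = R$4,432,000.10 − R$1,795,300 = R$2,636,700.10. Interest = R$1,020,200.00, so EBIT − I = R$1,616,500.10.
DCL = contribution ÷ (EBIT − I) = R$4,432,000.10 ÷ R$1,616,500.10 = 2.7417.

2.74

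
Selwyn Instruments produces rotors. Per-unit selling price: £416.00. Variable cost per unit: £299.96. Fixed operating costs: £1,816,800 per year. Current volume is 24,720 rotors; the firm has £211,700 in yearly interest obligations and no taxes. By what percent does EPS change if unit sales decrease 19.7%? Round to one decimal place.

Contribution at this volume is 24,720 × £116.04 = £2,868,508.80.
Subtracting fixed costs: EBIT = £2,868,508.80 − £1,816,800 = £1,051,708.80.
After interest of £211,700.00, pre-tax earnings = £840,008.80.
DCL = total CM / (EBIT − I) = £2,868,508.80 / £840,008.80 = 3.4149.
%ΔEPS = DCL × %ΔSales = 3.4149 × -19.7% = -67.3%.

-67.3%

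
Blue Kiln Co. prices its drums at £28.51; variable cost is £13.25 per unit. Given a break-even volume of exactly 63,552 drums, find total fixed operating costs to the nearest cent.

£969,803.52

Unit CM = price − variable cost = £28.51 − £13.25 = £15.26.
Fixed costs = break-even units × CM = 63,552 × £15.26 = £969,803.52.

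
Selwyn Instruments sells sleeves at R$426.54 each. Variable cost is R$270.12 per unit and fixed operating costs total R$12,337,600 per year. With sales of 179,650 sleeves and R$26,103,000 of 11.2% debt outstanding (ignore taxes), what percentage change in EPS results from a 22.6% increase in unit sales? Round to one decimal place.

+49.5%

At 179,650 units, contribution = 179,650 × R$156.42 = R$28,100,853.00.
Subtracting fixed costs: EBIT = R$28,100,853.00 − R$12,337,600 = R$15,763,253.00.
Interest = R$2,923,536.00, so EBIT − I = R$12,839,717.00.
DCL = total CM / (EBIT − I) = R$28,100,853.00 / R$12,839,717.00 = 2.1886.
EPS therefore changes by 2.1886 × (+22.6%) = +49.5%.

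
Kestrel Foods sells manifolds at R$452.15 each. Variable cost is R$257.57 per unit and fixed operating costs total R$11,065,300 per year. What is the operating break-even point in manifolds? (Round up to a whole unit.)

Each unit contributes R$452.15 − R$257.57 = R$194.58.
Break-even volume = fixed costs ÷ CM per unit = R$11,065,300 ÷ R$194.58 = 56,867.61, so 56,868 manifolds.

56,868 manifolds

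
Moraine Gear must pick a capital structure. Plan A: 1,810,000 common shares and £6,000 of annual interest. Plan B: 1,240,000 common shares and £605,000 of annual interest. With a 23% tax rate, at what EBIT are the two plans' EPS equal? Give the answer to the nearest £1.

£1,908,088

Set EPS_A = EPS_B: (EBIT − £6,000)(1 − 0.23) ÷ 1,810,000 = (EBIT − £605,000)(1 − 0.23) ÷ 1,240,000.
Cancelling (1 − t) and cross-multiplying: 1,240,000·(EBIT − 6,000) = 1,810,000·(EBIT − 605,000).
Solving, EBIT = (605,000·1,810,000 − 6,000·1,240,000) / (1,810,000 − 1,240,000) = 1,087,610,000,000 / 570,000 = 1,908,087.72.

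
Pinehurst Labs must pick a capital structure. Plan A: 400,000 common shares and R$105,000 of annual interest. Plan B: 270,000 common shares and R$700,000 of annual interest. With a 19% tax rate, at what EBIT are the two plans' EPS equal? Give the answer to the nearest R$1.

R$1,935,769

At indifference, (EBIT − 105,000)(1 − t)/400,000 = (EBIT − 700,000)(1 − t)/270,000.
Cancelling (1 − t) and cross-multiplying: 270,000·(EBIT − 105,000) = 400,000·(EBIT − 700,000).
EBIT × (400,000 − 270,000) = 700,000 × 400,000 − 105,000 × 270,000 = 251,650,000,000, so EBIT = 251,650,000,000 ÷ 130,000 = 1,935,769.23.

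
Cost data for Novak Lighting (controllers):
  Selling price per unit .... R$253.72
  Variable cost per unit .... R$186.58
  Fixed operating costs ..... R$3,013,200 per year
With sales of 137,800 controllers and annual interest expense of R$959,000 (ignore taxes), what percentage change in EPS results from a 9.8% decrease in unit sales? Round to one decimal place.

-17.2%

Total contribution margin = 137,800 × R$67.14 = R$9,251,892.00.
Operating income = contribution − fixed costs = R$9,251,892.00 − R$3,013,200 = R$6,238,692.00.
Interest = R$959,000.00, so EBIT − I = R$5,279,692.00.
Degree of combined leverage = contribution ÷ (EBIT − I) = R$9,251,892.00 ÷ R$5,279,692.00 = 1.7524.
EPS therefore changes by 1.7524 × (-9.8%) = -17.2%.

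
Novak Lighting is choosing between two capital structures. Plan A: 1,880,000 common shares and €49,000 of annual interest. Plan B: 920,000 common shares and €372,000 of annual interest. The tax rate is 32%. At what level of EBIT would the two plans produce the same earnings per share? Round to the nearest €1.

Set EPS_A = EPS_B: (EBIT − €49,000)(1 − 0.32) ÷ 1,880,000 = (EBIT − €372,000)(1 − 0.32) ÷ 920,000.
The (1 − t) factor cancels: (EBIT − 49,000) × 920,000 = (EBIT − 372,000) × 1,880,000.
Solving, EBIT = (372,000·1,880,000 − 49,000·920,000) / (1,880,000 − 920,000) = 654,280,000,000 / 960,000 = 681,541.67.

€681,542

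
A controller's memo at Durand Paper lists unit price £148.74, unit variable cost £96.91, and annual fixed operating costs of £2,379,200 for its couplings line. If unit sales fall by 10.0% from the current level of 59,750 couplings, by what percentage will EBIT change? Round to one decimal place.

At 59,750 units, contribution = 59,750 × £51.83 = £3,096,842.50.
Operating income = contribution − fixed costs = £3,096,842.50 − £2,379,200 = £717,642.50.
Degree of operating leverage = £3,096,842.50 / £717,642.50 = 4.3153.
Operating income changes by 4.3153 × -10.0% = -43.2%.

-43.2%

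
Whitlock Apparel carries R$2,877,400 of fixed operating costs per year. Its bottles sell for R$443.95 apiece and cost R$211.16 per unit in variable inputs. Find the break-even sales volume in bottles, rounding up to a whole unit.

Each unit contributes R$443.95 − R$211.16 = R$232.79.
Break-even Q = R$2,877,400 / R$232.79 = 12,360.50 → 12,361 bottles.

12,361 bottles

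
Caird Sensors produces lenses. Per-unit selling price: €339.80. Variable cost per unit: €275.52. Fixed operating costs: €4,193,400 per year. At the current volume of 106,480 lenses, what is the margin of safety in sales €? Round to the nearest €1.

Contribution margin per unit = €339.80 − €275.52 = €64.28. Break-even units = €4,193,400 ÷ €64.28 = 65,236.47; break-even revenue = 65,236.47 × €339.80 = €22,167,350.96.
Actual sales revenue = 106,480 × €339.80 = €36,181,904.00.
Margin of safety = €36,181,904.00 − €22,167,350.96 = €14,014,553.

€14,014,553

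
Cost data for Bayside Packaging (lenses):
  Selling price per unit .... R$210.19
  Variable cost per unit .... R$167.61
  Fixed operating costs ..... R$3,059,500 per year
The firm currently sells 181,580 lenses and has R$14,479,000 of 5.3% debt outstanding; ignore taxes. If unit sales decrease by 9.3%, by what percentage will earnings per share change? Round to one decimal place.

At 181,580 units, contribution = 181,580 × R$42.58 = R$7,731,676.40.
Operating income = contribution − fixed costs = R$7,731,676.40 − R$3,059,500 = R$4,672,176.40.
Interest = R$767,387.00, so EBIT − I = R$3,904,789.40.
DCL = total CM / (EBIT − I) = R$7,731,676.40 / R$3,904,789.40 = 1.9800.
%ΔEPS = DCL × %ΔSales = 1.9800 × -9.3% = -18.4%.

-18.4%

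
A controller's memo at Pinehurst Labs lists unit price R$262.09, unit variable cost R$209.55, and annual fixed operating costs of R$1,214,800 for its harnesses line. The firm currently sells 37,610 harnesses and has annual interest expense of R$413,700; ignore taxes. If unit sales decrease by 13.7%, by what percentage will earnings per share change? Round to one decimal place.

At 37,610 units, contribution = 37,610 × R$52.54 = R$1,976,029.40.
EBIT = R$1,976,029.40 − R$1,214,800 = R$761,229.40.
After interest of R$413,700.00, pre-tax earnings = R$347,529.40.
Degree of combined leverage = contribution ÷ (EBIT − I) = R$1,976,029.40 ÷ R$347,529.40 = 5.6859.
EPS therefore changes by 5.6859 × (-13.7%) = -77.9%.

-77.9%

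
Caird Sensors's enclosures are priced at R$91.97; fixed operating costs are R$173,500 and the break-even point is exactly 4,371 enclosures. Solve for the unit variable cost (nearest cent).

R$52.28

Contribution per unit must be FC / Q = R$173,500 / 4,371 = R$39.6934.
Hence VC = price − CM = R$91.97 − R$39.6934 = R$52.28.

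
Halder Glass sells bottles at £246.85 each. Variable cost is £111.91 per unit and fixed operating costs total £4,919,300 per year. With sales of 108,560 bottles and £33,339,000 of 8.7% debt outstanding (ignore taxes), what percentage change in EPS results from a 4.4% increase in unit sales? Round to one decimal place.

At 108,560 units, contribution = 108,560 × £134.94 = £14,649,086.40.
EBIT = £14,649,086.40 − £4,919,300 = £9,729,786.40.
Interest = £2,900,493.00, so EBIT − I = £6,829,293.40.
Degree of combined leverage = contribution ÷ (EBIT − I) = £14,649,086.40 ÷ £6,829,293.40 = 2.1450.
EPS therefore changes by 2.1450 × (+4.4%) = +9.4%.

+9.4%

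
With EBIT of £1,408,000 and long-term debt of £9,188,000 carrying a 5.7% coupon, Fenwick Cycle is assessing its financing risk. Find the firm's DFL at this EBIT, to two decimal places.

1.59

Interest = £523,716.00.
Degree of financial leverage = EBIT / (EBIT − interest) = £1,408,000 / £884,284.00 = 1.5922.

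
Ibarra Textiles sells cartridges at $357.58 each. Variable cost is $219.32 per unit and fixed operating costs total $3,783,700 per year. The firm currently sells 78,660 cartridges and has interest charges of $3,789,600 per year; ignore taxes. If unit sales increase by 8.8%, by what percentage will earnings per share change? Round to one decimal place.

Total contribution margin = 78,660 × $138.26 = $10,875,531.60.
Subtracting fixed costs: EBIT = $10,875,531.60 − $3,783,700 = $7,091,831.60.
After interest of $3,789,600.00, pre-tax earnings = $3,302,231.60.
Degree of combined leverage = contribution ÷ (EBIT − I) = $10,875,531.60 ÷ $3,302,231.60 = 3.2934.
EPS therefore changes by 3.2934 × (+8.8%) = +29.0%.

+29.0%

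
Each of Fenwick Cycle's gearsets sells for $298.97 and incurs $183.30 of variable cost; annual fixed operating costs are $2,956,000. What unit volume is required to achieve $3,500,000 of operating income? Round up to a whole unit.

55,814 gearsets

Unit CM = price − variable cost = $298.97 − $183.30 = $115.67.
Required volume = (fixed costs + target profit) ÷ CM = ($2,956,000 + $3,500,000) ÷ $115.67 = 55,813.95, so 55,814 gearsets.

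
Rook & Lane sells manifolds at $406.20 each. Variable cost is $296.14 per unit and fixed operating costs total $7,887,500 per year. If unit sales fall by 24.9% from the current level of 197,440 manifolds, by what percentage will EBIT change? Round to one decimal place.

-39.1%

Total contribution margin = 197,440 × $110.06 = $21,730,246.40.
Subtracting fixed costs: EBIT = $21,730,246.40 − $7,887,500 = $13,842,746.40.
So DOL = total CM / EBIT = $21,730,246.40 / $13,842,746.40 = 1.5698.
Operating income changes by 1.5698 × -24.9% = -39.1%.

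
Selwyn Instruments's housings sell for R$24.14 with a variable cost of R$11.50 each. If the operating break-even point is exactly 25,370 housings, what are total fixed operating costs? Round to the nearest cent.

Each unit contributes R$24.14 − R$11.50 = R$12.64.
Fixed costs = break-even units × CM = 25,370 × R$12.64 = R$320,676.80.

R$320,676.80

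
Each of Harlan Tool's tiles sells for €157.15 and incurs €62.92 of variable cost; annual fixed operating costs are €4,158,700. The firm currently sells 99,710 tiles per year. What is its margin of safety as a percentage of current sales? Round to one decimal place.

55.7%

Each unit contributes €157.15 − €62.92 = €94.23. Break-even units = €4,158,700 ÷ €94.23 = 44,133.50; break-even revenue = 44,133.50 × €157.15 = €6,935,580.02.
Actual sales revenue = 99,710 × €157.15 = €15,669,426.50.
Margin of safety = (€15,669,426.50 − €6,935,580.02) ÷ €15,669,426.50 = 55.7%.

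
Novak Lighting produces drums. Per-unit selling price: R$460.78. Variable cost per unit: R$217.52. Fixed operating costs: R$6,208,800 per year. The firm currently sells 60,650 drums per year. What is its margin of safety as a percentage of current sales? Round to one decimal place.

57.9%

Contribution margin per unit = R$460.78 − R$217.52 = R$243.26. Break-even units = R$6,208,800 ÷ R$243.26 = 25,523.31; break-even revenue = 25,523.31 × R$460.78 = R$11,760,630.04.
Current sales = 60,650 × R$460.78 = R$27,946,307.00.
Margin of safety = (R$27,946,307.00 − R$11,760,630.04) ÷ R$27,946,307.00 = 57.9%.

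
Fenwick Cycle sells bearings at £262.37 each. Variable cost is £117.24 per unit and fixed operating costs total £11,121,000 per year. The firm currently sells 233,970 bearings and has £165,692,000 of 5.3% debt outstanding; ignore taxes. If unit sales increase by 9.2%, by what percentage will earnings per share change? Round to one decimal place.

+22.2%

Contribution at this volume is 233,970 × £145.13 = £33,956,066.10.
Operating income = contribution − fixed costs = £33,956,066.10 − £11,121,000 = £22,835,066.10.
After interest of £8,781,676.00, pre-tax earnings = £14,053,390.10.
DCL = total CM / (EBIT − I) = £33,956,066.10 / £14,053,390.10 = 2.4162.
%ΔEPS = DCL × %ΔSales = 2.4162 × +9.2% = +22.2%.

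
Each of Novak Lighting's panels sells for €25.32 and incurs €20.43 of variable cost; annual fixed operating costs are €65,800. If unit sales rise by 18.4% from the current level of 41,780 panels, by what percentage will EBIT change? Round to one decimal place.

+27.1%

Total contribution margin = 41,780 × €4.89 = €204,304.20.
EBIT = €204,304.20 − €65,800 = €138,504.20.
DOL = contribution ÷ EBIT = €204,304.20 ÷ €138,504.20 = 1.4751.
%ΔEBIT = DOL × %ΔSales = 1.4751 × +18.4% = +27.1%.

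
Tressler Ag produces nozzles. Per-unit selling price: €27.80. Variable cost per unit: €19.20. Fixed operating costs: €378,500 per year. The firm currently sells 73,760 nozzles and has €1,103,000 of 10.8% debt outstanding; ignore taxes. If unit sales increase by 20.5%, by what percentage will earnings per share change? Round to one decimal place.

+95.1%

Contribution at this volume is 73,760 × €8.60 = €634,336.00.
Subtracting fixed costs: EBIT = €634,336.00 − €378,500 = €255,836.00.
After interest of €119,124.00, pre-tax earnings = €136,712.00.
Degree of combined leverage = contribution ÷ (EBIT − I) = €634,336.00 ÷ €136,712.00 = 4.6399.
%ΔEPS = DCL × %ΔSales = 4.6399 × +20.5% = +95.1%.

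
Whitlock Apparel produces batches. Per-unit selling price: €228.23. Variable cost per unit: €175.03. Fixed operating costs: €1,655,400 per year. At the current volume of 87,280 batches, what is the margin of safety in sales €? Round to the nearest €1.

€12,818,186

Contribution margin per unit = €228.23 − €175.03 = €53.20. Break-even units = €1,655,400 ÷ €53.20 = 31,116.54; break-even revenue = 31,116.54 × €228.23 = €7,101,728.23.
Actual sales revenue = 87,280 × €228.23 = €19,919,914.40.
Margin of safety = €19,919,914.40 − €7,101,728.23 = €12,818,186.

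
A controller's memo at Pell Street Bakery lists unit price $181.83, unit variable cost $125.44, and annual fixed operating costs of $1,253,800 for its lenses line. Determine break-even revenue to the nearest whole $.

$4,042,888

Contribution margin per unit = $181.83 − $125.44 = $56.39, a CM ratio of $56.39 ÷ $181.83 = 0.3101.
Break-even revenue = fixed costs × price ÷ CM = $1,253,800 × $181.83 ÷ $56.39 = $4,042,888.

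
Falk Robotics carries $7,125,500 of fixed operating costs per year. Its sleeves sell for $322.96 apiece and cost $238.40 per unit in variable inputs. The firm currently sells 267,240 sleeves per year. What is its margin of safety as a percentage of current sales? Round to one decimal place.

Contribution margin per unit = $322.96 − $238.40 = $84.56. Break-even units = $7,125,500 ÷ $84.56 = 84,265.61; break-even revenue = 84,265.61 × $322.96 = $27,214,421.48.
Current sales = 267,240 × $322.96 = $86,307,830.40.
Margin of safety = ($86,307,830.40 − $27,214,421.48) ÷ $86,307,830.40 = 68.5%.

68.5%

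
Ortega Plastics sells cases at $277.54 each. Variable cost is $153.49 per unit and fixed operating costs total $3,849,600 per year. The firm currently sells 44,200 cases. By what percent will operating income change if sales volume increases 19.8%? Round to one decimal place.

Contribution at this volume is 44,200 × $124.05 = $5,483,010.00.
Subtracting fixed costs: EBIT = $5,483,010.00 − $3,849,600 = $1,633,410.00.
So DOL = total CM / EBIT = $5,483,010.00 / $1,633,410.00 = 3.3568.
So EBIT moves 3.3568 × (+19.8%) = +66.5%.

+66.5%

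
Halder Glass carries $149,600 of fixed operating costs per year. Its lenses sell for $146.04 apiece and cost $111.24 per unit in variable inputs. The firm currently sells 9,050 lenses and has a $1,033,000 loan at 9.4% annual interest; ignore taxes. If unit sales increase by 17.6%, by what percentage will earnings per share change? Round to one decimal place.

Contribution at this volume is 9,050 × $34.80 = $314,940.00.
Operating income = contribution − fixed costs = $314,940.00 − $149,600 = $165,340.00.
After interest of $97,102.00, pre-tax earnings = $68,238.00.
Degree of combined leverage = contribution ÷ (EBIT − I) = $314,940.00 ÷ $68,238.00 = 4.6153.
%ΔEPS = DCL × %ΔSales = 4.6153 × +17.6% = +81.2%.

+81.2%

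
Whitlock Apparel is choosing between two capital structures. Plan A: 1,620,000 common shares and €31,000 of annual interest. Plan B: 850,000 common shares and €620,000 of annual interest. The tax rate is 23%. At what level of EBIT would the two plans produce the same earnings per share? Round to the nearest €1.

Set EPS_A = EPS_B: (EBIT − €31,000)(1 − 0.23) ÷ 1,620,000 = (EBIT − €620,000)(1 − 0.23) ÷ 850,000.
The (1 − t) factor cancels: (EBIT − 31,000) × 850,000 = (EBIT − 620,000) × 1,620,000.
Solving, EBIT = (620,000·1,620,000 − 31,000·850,000) / (1,620,000 − 850,000) = 978,050,000,000 / 770,000 = 1,270,194.81.

€1,270,195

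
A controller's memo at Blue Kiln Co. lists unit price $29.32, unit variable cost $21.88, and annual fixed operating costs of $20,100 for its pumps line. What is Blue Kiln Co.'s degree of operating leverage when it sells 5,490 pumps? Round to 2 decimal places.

Contribution at this volume is 5,490 × $7.44 = $40,845.60.
Operating income = contribution − fixed costs = $40,845.60 − $20,100 = $20,745.60.
So DOL = total CM / EBIT = $40,845.60 / $20,745.60 = 1.9689.

1.97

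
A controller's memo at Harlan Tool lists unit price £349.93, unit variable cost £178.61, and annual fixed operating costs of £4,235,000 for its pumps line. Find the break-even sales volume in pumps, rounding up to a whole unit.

Unit CM = price − variable cost = £349.93 − £178.61 = £171.32.
Break-even Q = £4,235,000 / £171.32 = 24,719.82 → 24,720 pumps.

24,720 pumps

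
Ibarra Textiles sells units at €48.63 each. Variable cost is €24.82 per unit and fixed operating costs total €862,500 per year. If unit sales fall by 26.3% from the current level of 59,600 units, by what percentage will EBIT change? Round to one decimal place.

-67.1%

At 59,600 units, contribution = 59,600 × €23.81 = €1,419,076.00.
EBIT = €1,419,076.00 − €862,500 = €556,576.00.
Degree of operating leverage = €1,419,076.00 / €556,576.00 = 2.5497.
Operating income changes by 2.5497 × -26.3% = -67.1%.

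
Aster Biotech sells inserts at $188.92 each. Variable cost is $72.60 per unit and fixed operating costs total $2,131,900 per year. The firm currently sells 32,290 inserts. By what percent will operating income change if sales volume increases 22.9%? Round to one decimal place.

+53.0%

Contribution at this volume is 32,290 × $116.32 = $3,755,972.80.
Operating income = contribution − fixed costs = $3,755,972.80 − $2,131,900 = $1,624,072.80.
So DOL = total CM / EBIT = $3,755,972.80 / $1,624,072.80 = 2.3127.
%ΔEBIT = DOL × %ΔSales = 2.3127 × +22.9% = +53.0%.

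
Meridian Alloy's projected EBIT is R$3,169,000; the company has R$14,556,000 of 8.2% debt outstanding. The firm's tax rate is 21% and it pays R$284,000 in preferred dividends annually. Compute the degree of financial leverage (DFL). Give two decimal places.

Annual interest charges come to R$1,193,592.00.
Preferred dividends grossed up pre-tax: R$284,000 / (1 − 0.21) = R$359,493.67.
DFL = EBIT ÷ [EBIT − I − D_p/(1−t)] = R$3,169,000 ÷ [R$3,169,000 − R$1,193,592.00 − R$359,493.67] = R$3,169,000 ÷ R$1,615,914.33 = 1.9611.

1.96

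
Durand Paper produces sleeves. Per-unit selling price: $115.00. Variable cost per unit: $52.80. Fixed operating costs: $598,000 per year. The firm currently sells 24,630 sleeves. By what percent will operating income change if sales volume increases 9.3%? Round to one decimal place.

+15.3%

At 24,630 units, contribution = 24,630 × $62.20 = $1,531,986.00.
Subtracting fixed costs: EBIT = $1,531,986.00 − $598,000 = $933,986.00.
So DOL = total CM / EBIT = $1,531,986.00 / $933,986.00 = 1.6403.
So EBIT moves 1.6403 × (+9.3%) = +15.3%.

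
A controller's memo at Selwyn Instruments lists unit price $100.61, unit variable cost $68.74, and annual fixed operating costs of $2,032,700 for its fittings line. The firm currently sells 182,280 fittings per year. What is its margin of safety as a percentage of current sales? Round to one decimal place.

Each unit contributes $100.61 − $68.74 = $31.87. Break-even units = $2,032,700 ÷ $31.87 = 63,780.99; break-even revenue = 63,780.99 × $100.61 = $6,417,004.93.
Current sales = 182,280 × $100.61 = $18,339,190.80.
Margin of safety = ($18,339,190.80 − $6,417,004.93) ÷ $18,339,190.80 = 65.0%.

65.0%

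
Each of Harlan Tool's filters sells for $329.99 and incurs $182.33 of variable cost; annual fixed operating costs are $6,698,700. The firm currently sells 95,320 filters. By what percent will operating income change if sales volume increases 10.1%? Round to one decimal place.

At 95,320 units, contribution = 95,320 × $147.66 = $14,074,951.20.
Subtracting fixed costs: EBIT = $14,074,951.20 − $6,698,700 = $7,376,251.20.
Degree of operating leverage = $14,074,951.20 / $7,376,251.20 = 1.9081.
Operating income changes by 1.9081 × +10.1% = +19.3%.

+19.3%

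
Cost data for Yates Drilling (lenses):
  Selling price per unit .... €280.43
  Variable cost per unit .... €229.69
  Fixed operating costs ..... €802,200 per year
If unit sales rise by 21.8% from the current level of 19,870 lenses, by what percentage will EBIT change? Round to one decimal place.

At 19,870 units, contribution = 19,870 × €50.74 = €1,008,203.80.
Subtracting fixed costs: EBIT = €1,008,203.80 − €802,200 = €206,003.80.
Degree of operating leverage = €1,008,203.80 / €206,003.80 = 4.8941.
So EBIT moves 4.8941 × (+21.8%) = +106.7%.

+106.7%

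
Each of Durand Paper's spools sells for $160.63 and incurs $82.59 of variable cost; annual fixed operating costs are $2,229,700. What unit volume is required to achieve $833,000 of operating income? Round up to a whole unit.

Each unit contributes $160.63 − $82.59 = $78.04.
Need Q such that Q × $78.04 − $2,229,700 = $833,000, i.e. Q = $3,062,700 / $78.04 = 39,245.26 → 39,246.

39,246 spools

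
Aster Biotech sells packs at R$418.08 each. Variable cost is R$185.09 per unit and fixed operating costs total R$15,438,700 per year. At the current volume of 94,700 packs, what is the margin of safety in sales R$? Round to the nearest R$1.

R$11,888,791

Contribution margin per unit = R$418.08 − R$185.09 = R$232.99. Break-even units = R$15,438,700 ÷ R$232.99 = 66,263.36; break-even revenue = 66,263.36 × R$418.08 = R$27,703,385.11.
Actual sales revenue = 94,700 × R$418.08 = R$39,592,176.00.
Margin of safety = R$39,592,176.00 − R$27,703,385.11 = R$11,888,791.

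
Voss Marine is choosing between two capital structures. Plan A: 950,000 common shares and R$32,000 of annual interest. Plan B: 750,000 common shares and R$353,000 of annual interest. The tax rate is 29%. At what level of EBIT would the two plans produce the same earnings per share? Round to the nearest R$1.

R$1,556,750

Set EPS_A = EPS_B: (EBIT − R$32,000)(1 − 0.29) ÷ 950,000 = (EBIT − R$353,000)(1 − 0.29) ÷ 750,000.
Cancelling (1 − t) and cross-multiplying: 750,000·(EBIT − 32,000) = 950,000·(EBIT − 353,000).
Solving, EBIT = (353,000·950,000 − 32,000·750,000) / (950,000 − 750,000) = 311,350,000,000 / 200,000 = 1,556,750.00.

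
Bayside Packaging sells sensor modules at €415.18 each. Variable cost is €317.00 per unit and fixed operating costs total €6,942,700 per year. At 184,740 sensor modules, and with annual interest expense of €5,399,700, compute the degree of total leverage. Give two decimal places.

Total contribution margin = 184,740 × €98.18 = €18,137,773.20.
Operating income = contribution − fixed costs = €18,137,773.20 − €6,942,700 = €11,195,073.20. Interest = €5,399,700.00.
DOL = €18,137,773.20 ÷ €11,195,073.20 = 1.6202; DFL = €11,195,073.20 ÷ €5,795,373.20 = 1.9317.
Combined leverage = 1.6202 × 1.9317 = 3.1297.

3.13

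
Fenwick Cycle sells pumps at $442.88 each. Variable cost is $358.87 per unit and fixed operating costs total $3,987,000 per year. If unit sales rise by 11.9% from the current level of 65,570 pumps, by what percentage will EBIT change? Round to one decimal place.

Contribution at this volume is 65,570 × $84.01 = $5,508,535.70.
Operating income = contribution − fixed costs = $5,508,535.70 − $3,987,000 = $1,521,535.70.
Degree of operating leverage = $5,508,535.70 / $1,521,535.70 = 3.6204.
Operating income changes by 3.6204 × +11.9% = +43.1%.

+43.1%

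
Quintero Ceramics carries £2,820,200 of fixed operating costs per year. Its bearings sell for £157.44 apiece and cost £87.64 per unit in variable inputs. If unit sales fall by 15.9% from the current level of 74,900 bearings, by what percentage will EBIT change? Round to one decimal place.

-34.5%

Contribution at this volume is 74,900 × £69.80 = £5,228,020.00.
Subtracting fixed costs: EBIT = £5,228,020.00 − £2,820,200 = £2,407,820.00.
So DOL = total CM / EBIT = £5,228,020.00 / £2,407,820.00 = 2.1713.
So EBIT moves 2.1713 × (-15.9%) = -34.5%.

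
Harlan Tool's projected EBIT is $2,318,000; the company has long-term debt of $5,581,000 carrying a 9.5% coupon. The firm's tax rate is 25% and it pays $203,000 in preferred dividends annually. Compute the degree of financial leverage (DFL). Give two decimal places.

Interest = $530,195.00.
Pre-tax preferred-dividend burden = $203,000 ÷ (1 − 0.25) = $270,666.67.
DFL = EBIT ÷ [EBIT − I − D_p/(1−t)] = $2,318,000 ÷ [$2,318,000 − $530,195.00 − $270,666.67] = $2,318,000 ÷ $1,517,138.33 = 1.5279.

1.53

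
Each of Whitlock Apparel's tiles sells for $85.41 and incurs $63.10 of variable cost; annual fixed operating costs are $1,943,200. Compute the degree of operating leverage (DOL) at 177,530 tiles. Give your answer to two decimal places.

Contribution at this volume is 177,530 × $22.31 = $3,960,694.30.
EBIT = $3,960,694.30 − $1,943,200 = $2,017,494.30.
DOL = contribution ÷ EBIT = $3,960,694.30 ÷ $2,017,494.30 = 1.9632.

1.96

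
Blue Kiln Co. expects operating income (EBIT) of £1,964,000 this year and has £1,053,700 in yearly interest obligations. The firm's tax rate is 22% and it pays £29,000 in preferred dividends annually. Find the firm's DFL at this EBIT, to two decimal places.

Interest = £1,053,700.00.
Pre-tax preferred-dividend burden = £29,000 ÷ (1 − 0.22) = £37,179.49.
DFL = EBIT ÷ [EBIT − I − D_p/(1−t)] = £1,964,000 ÷ [£1,964,000 − £1,053,700.00 − £37,179.49] = £1,964,000 ÷ £873,120.51 = 2.2494.

2.25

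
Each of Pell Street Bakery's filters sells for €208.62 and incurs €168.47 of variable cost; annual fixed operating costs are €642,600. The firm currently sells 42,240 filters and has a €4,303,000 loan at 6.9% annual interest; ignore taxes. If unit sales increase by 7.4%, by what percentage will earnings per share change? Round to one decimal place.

At 42,240 units, contribution = 42,240 × €40.15 = €1,695,936.00.
Subtracting fixed costs: EBIT = €1,695,936.00 − €642,600 = €1,053,336.00.
Interest = €296,907.00, so EBIT − I = €756,429.00.
Degree of combined leverage = contribution ÷ (EBIT − I) = €1,695,936.00 ÷ €756,429.00 = 2.2420.
EPS therefore changes by 2.2420 × (+7.4%) = +16.6%.

+16.6%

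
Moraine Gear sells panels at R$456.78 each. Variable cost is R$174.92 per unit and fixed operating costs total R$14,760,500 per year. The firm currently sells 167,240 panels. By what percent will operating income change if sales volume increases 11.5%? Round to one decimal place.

At 167,240 units, contribution = 167,240 × R$281.86 = R$47,138,266.40.
EBIT = R$47,138,266.40 − R$14,760,500 = R$32,377,766.40.
Degree of operating leverage = R$47,138,266.40 / R$32,377,766.40 = 1.4559.
%ΔEBIT = DOL × %ΔSales = 1.4559 × +11.5% = +16.7%.

+16.7%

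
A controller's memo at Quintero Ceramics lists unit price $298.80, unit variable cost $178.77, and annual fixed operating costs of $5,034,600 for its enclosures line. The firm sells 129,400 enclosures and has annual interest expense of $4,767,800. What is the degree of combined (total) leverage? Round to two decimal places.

2.71

At 129,400 units, contribution = 129,400 × $120.03 = $15,531,882.00.
Subtracting fixed costs: EBIT = $15,531,882.00 − $5,034,600 = $10,497,282.00. Interest = $4,767,800.00, so EBIT − I = $5,729,482.00.
Degree of total leverage = total CM / (EBIT − interest) = $15,531,882.00 / $5,729,482.00 = 2.7109.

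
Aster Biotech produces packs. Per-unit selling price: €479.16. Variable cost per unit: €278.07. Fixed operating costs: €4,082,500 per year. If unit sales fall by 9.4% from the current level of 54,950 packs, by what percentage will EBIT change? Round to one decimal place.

Contribution at this volume is 54,950 × €201.09 = €11,049,895.50.
EBIT = €11,049,895.50 − €4,082,500 = €6,967,395.50.
So DOL = total CM / EBIT = €11,049,895.50 / €6,967,395.50 = 1.5859.
So EBIT moves 1.5859 × (-9.4%) = -14.9%.

-14.9%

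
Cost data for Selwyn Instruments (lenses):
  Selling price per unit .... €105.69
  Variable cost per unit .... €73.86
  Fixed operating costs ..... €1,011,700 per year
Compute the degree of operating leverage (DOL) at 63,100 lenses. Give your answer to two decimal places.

Contribution at this volume is 63,100 × €31.83 = €2,008,473.00.
Operating income = contribution − fixed costs = €2,008,473.00 − €1,011,700 = €996,773.00.
Degree of operating leverage = €2,008,473.00 / €996,773.00 = 2.0150.

2.01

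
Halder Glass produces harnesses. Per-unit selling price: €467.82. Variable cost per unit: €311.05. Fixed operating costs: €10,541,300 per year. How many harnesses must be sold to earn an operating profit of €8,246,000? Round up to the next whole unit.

119,840 harnesses

Unit CM = price − variable cost = €467.82 − €311.05 = €156.77.
Need Q such that Q × €156.77 − €10,541,300 = €8,246,000, i.e. Q = €18,787,300 / €156.77 = 119,839.89 → 119,840.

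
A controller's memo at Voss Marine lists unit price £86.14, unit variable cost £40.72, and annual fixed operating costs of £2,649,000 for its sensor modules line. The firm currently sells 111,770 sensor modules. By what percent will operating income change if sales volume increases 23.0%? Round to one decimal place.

+48.1%

Total contribution margin = 111,770 × £45.42 = £5,076,593.40.
Subtracting fixed costs: EBIT = £5,076,593.40 − £2,649,000 = £2,427,593.40.
Degree of operating leverage = £5,076,593.40 / £2,427,593.40 = 2.0912.
Operating income changes by 2.0912 × +23.0% = +48.1%.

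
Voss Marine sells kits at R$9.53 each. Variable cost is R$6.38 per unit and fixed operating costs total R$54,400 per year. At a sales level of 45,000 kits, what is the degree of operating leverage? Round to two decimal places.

1.62

Total contribution margin = 45,000 × R$3.15 = R$141,750.00.
EBIT = R$141,750.00 − R$54,400 = R$87,350.00.
Degree of operating leverage = R$141,750.00 / R$87,350.00 = 1.6228.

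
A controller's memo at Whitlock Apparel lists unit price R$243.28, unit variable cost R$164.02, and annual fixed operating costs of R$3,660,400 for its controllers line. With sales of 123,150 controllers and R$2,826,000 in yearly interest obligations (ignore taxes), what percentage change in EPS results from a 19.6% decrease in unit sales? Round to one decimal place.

Contribution at this volume is 123,150 × R$79.26 = R$9,760,869.00.
Operating income = contribution − fixed costs = R$9,760,869.00 − R$3,660,400 = R$6,100,469.00.
Interest = R$2,826,000.00, so EBIT − I = R$3,274,469.00.
DCL = total CM / (EBIT − I) = R$9,760,869.00 / R$3,274,469.00 = 2.9809.
%ΔEPS = DCL × %ΔSales = 2.9809 × -19.6% = -58.4%.

-58.4%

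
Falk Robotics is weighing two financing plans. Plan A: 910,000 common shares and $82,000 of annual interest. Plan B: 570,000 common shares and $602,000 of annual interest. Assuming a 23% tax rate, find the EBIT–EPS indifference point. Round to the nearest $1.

At indifference, (EBIT − 82,000)(1 − t)/910,000 = (EBIT − 602,000)(1 − t)/570,000.
Cancelling (1 − t) and cross-multiplying: 570,000·(EBIT − 82,000) = 910,000·(EBIT − 602,000).
EBIT × (910,000 − 570,000) = 602,000 × 910,000 − 82,000 × 570,000 = 501,080,000,000, so EBIT = 501,080,000,000 ÷ 340,000 = 1,473,764.71.

$1,473,765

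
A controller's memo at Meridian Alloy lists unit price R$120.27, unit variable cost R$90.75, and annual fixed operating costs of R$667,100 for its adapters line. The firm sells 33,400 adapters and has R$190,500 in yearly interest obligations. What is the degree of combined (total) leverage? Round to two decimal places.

7.68

At 33,400 units, contribution = 33,400 × R$29.52 = R$985,968.00.
Operating income = contribution − fixed costs = R$985,968.00 − R$667,100 = R$318,868.00. Interest = R$190,500.00.
DOL = R$985,968.00 ÷ R$318,868.00 = 3.0921; DFL = R$318,868.00 ÷ R$128,368.00 = 2.4840.
Combined leverage = 3.0921 × 2.4840 = 7.6808.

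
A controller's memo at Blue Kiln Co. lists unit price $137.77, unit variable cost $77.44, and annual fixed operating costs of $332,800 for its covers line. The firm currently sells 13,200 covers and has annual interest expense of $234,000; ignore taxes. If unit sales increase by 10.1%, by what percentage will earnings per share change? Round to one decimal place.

Contribution at this volume is 13,200 × $60.33 = $796,356.00.
EBIT = $796,356.00 − $332,800 = $463,556.00.
After interest of $234,000.00, pre-tax earnings = $229,556.00.
DCL = total CM / (EBIT − I) = $796,356.00 / $229,556.00 = 3.4691.
EPS therefore changes by 3.4691 × (+10.1%) = +35.0%.

+35.0%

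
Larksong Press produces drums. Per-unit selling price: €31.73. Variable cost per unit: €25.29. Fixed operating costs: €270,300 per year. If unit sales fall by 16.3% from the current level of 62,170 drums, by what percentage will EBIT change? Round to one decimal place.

-50.2%

Total contribution margin = 62,170 × €6.44 = €400,374.80.
Operating income = contribution − fixed costs = €400,374.80 − €270,300 = €130,074.80.
So DOL = total CM / EBIT = €400,374.80 / €130,074.80 = 3.0780.
Operating income changes by 3.0780 × -16.3% = -50.2%.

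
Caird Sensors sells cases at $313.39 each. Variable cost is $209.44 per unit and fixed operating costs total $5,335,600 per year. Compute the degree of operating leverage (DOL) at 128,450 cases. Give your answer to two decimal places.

Contribution at this volume is 128,450 × $103.95 = $13,352,377.50.
Operating income = contribution − fixed costs = $13,352,377.50 − $5,335,600 = $8,016,777.50.
Degree of operating leverage = $13,352,377.50 / $8,016,777.50 = 1.6656.

1.67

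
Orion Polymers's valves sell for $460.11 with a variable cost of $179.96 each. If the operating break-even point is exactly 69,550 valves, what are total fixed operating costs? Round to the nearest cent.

Contribution margin per unit = $460.11 − $179.96 = $280.15.
Fixed costs = break-even units × CM = 69,550 × $280.15 = $19,484,432.50.

$19,484,432.50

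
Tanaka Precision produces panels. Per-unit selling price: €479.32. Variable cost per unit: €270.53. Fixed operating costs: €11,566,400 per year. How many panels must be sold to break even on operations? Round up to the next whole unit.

Unit CM = price − variable cost = €479.32 − €270.53 = €208.79.
Break-even volume = fixed costs ÷ CM per unit = €11,566,400 ÷ €208.79 = 55,397.29, so 55,398 panels.

55,398 panels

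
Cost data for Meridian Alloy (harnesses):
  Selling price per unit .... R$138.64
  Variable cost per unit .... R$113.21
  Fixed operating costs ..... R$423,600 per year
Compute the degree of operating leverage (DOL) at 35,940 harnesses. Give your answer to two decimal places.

Total contribution margin = 35,940 × R$25.43 = R$913,954.20.
EBIT = R$913,954.20 − R$423,600 = R$490,354.20.
DOL = contribution ÷ EBIT = R$913,954.20 ÷ R$490,354.20 = 1.8639.

1.86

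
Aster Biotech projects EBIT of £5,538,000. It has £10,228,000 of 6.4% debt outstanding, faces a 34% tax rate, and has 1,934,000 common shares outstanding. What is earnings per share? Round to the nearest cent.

£1.67

Pre-tax income = £5,538,000 − £654,592.00 = £4,883,408.00.
After tax at 34%: net income = £4,883,408.00 × 0.66 = £3,223,049.28.
EPS = £3,223,049.28 ÷ 1,934,000 = £1.67.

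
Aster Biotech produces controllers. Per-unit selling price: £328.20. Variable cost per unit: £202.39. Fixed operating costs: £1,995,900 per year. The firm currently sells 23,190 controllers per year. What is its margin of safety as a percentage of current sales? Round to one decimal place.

Contribution margin per unit = £328.20 − £202.39 = £125.81. Break-even units = £1,995,900 ÷ £125.81 = 15,864.40; break-even revenue = 15,864.40 × £328.20 = £5,206,695.65.
Actual sales revenue = 23,190 × £328.20 = £7,610,958.00.
Margin of safety = (£7,610,958.00 − £5,206,695.65) ÷ £7,610,958.00 = 31.6%.

31.6%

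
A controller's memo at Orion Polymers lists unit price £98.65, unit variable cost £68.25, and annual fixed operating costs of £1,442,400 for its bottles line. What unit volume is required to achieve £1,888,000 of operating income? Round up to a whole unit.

109,553 bottles

Unit CM = price − variable cost = £98.65 − £68.25 = £30.40.
Need Q such that Q × £30.40 − £1,442,400 = £1,888,000, i.e. Q = £3,330,400 / £30.40 = 109,552.63 → 109,553.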